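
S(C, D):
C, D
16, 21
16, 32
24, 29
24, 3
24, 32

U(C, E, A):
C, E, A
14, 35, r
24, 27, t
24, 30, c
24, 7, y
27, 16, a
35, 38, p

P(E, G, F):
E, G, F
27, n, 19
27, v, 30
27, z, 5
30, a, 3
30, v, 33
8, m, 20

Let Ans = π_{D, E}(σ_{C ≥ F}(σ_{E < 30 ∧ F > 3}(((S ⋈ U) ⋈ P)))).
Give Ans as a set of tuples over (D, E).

S ⋈ U (natural join on C): {(24, 29, 27, t), (24, 29, 30, c), (24, 29, 7, y), (24, 3, 27, t), (24, 3, 30, c), (24, 3, 7, y), (24, 32, 27, t), (24, 32, 30, c), (24, 32, 7, y)}
(S ⋈ U) ⋈ P (natural join on E): {(24, 29, 27, t, n, 19), (24, 29, 27, t, v, 30), (24, 29, 27, t, z, 5), (24, 29, 30, c, a, 3), (24, 29, 30, c, v, 33), (24, 3, 27, t, n, 19), (24, 3, 27, t, v, 30), (24, 3, 27, t, z, 5), (24, 3, 30, c, a, 3), (24, 3, 30, c, v, 33), (24, 32, 27, t, n, 19), (24, 32, 27, t, v, 30), (24, 32, 27, t, z, 5), (24, 32, 30, c, a, 3), (24, 32, 30, c, v, 33)}
Selection E < 30 ∧ F > 3: {(24, 29, 27, t, n, 19), (24, 29, 27, t, v, 30), (24, 29, 27, t, z, 5), (24, 3, 27, t, n, 19), (24, 3, 27, t, v, 30), (24, 3, 27, t, z, 5), (24, 32, 27, t, n, 19), (24, 32, 27, t, v, 30), (24, 32, 27, t, z, 5)}
Selection C ≥ F: {(24, 29, 27, t, n, 19), (24, 29, 27, t, z, 5), (24, 3, 27, t, n, 19), (24, 3, 27, t, z, 5), (24, 32, 27, t, n, 19), (24, 32, 27, t, z, 5)}
π_{D, E} gives {(29, 27), (3, 27), (32, 27)} (3 duplicate(s) eliminated).

{(29, 27), (3, 27), (32, 27)}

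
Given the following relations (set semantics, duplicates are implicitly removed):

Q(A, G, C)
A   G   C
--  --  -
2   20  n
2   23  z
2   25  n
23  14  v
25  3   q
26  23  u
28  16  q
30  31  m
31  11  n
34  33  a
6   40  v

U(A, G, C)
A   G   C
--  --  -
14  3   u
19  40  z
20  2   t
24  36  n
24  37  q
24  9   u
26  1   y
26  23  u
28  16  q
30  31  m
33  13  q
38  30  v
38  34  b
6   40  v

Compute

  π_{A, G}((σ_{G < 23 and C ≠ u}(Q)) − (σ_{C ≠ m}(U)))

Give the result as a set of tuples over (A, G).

Apply σ_{G < 23 and C ≠ u}; surviving tuples: {(2, 20, n), (23, 14, v), (25, 3, q), (28, 16, q), (31, 11, n)}
Apply σ_{C ≠ m}; surviving tuples: {(14, 3, u), (19, 40, z), (20, 2, t), (24, 36, n), (24, 37, q), (24, 9, u), (26, 1, y), (26, 23, u), (28, 16, q), (33, 13, q), (38, 30, v), (38, 34, b), (6, 40, v)}
Set difference of the two operands is {(2, 20, n), (23, 14, v), (25, 3, q), (31, 11, n)}.
Projecting to A, G: {(2, 20), (23, 14), (25, 3), (31, 11)}

{(2, 20), (23, 14), (25, 3), (31, 11)}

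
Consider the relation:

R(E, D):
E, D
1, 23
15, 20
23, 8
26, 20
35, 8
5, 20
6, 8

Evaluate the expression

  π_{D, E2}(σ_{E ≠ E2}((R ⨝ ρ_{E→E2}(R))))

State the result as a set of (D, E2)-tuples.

{(20, 15), (20, 26), (20, 5), (8, 23), (8, 35), (8, 6)}

ρ[E→E2]: schema becomes (E2, D); tuples unchanged.
Joining R and ρ_{E→E2}(R) on D yields {(1, 23, 1), (15, 20, 15), (15, 20, 26), (15, 20, 5), (23, 8, 23), (23, 8, 35), (23, 8, 6), (26, 20, 15), (26, 20, 26), (26, 20, 5), (35, 8, 23), (35, 8, 35), (35, 8, 6), (5, 20, 15), (5, 20, 26), (5, 20, 5), (6, 8, 23), (6, 8, 35), (6, 8, 6)}.
Apply σ_{E ≠ E2}; surviving tuples: {(15, 20, 26), (15, 20, 5), (23, 8, 35), (23, 8, 6), (26, 20, 15), (26, 20, 5), (35, 8, 23), (35, 8, 6), (5, 20, 15), (5, 20, 26), (6, 8, 23), (6, 8, 35)}
π[D, E2]: project onto (D, E2) (6 duplicate(s) eliminated) → {(20, 15), (20, 26), (20, 5), (8, 23), (8, 35), (8, 6)}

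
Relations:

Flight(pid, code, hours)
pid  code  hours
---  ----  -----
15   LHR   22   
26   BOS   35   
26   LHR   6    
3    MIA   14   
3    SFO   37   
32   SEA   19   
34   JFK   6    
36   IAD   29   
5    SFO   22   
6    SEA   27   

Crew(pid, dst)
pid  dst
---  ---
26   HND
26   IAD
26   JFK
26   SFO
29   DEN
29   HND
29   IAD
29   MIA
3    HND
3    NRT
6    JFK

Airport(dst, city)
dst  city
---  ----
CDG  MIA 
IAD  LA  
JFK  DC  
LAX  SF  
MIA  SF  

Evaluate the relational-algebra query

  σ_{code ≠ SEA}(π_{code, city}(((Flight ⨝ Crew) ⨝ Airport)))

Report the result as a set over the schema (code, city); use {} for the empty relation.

Natural join on pid: {(26, BOS, 35, HND), (26, BOS, 35, IAD), (26, BOS, 35, JFK), (26, BOS, 35, SFO), (26, LHR, 6, HND), (26, LHR, 6, IAD), (26, LHR, 6, JFK), (26, LHR, 6, SFO), (3, MIA, 14, HND), (3, MIA, 14, NRT), (3, SFO, 37, HND), (3, SFO, 37, NRT), (6, SEA, 27, JFK)}
Natural join on dst: {(26, BOS, 35, IAD, LA), (26, BOS, 35, JFK, DC), (26, LHR, 6, IAD, LA), (26, LHR, 6, JFK, DC), (6, SEA, 27, JFK, DC)}
Projecting to code, city: {(BOS, DC), (BOS, LA), (LHR, DC), (LHR, LA), (SEA, DC)}
Selection code ≠ SEA: {(BOS, DC), (BOS, LA), (LHR, DC), (LHR, LA)}

{(BOS, DC), (BOS, LA), (LHR, DC), (LHR, LA)}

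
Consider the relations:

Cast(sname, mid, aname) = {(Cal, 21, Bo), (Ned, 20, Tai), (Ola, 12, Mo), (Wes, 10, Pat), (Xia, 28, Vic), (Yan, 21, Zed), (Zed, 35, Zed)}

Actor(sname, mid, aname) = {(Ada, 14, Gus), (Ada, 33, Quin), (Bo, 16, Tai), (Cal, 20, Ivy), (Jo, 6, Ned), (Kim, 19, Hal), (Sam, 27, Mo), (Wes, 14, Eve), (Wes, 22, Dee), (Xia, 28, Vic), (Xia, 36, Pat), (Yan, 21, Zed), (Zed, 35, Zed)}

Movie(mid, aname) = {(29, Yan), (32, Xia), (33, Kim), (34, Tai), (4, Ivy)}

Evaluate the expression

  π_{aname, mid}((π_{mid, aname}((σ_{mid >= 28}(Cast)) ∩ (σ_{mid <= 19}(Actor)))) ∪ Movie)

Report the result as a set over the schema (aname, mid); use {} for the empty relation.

Filtering on mid >= 28 leaves {(Xia, 28, Vic), (Zed, 35, Zed)}.
Filtering on mid <= 19 leaves {(Ada, 14, Gus), (Bo, 16, Tai), (Jo, 6, Ned), (Kim, 19, Hal), (Wes, 14, Eve)}.
Intersection: {(Xia, 28, Vic), (Zed, 35, Zed)} with {(Ada, 14, Gus), (Bo, 16, Tai), (Jo, 6, Ned), (Kim, 19, Hal), (Wes, 14, Eve)} → {}
Keep only column(s) mid, aname: {}
Union: {} with {(29, Yan), (32, Xia), (33, Kim), (34, Tai), (4, Ivy)} → {(29, Yan), (32, Xia), (33, Kim), (34, Tai), (4, Ivy)}
Keep only column(s) aname, mid: {(Ivy, 4), (Kim, 33), (Tai, 34), (Xia, 32), (Yan, 29)}

{(Ivy, 4), (Kim, 33), (Tai, 34), (Xia, 32), (Yan, 29)}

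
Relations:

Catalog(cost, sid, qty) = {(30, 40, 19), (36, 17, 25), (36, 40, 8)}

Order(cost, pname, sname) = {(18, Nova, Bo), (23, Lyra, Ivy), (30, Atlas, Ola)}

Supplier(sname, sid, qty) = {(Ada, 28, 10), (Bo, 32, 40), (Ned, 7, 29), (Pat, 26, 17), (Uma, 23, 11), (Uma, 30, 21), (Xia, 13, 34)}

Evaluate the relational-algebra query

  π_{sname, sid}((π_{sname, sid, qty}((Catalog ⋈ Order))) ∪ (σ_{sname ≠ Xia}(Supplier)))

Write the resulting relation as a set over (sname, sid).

{(Ada, 28), (Bo, 32), (Ned, 7), (Ola, 40), (Pat, 26), (Uma, 23), (Uma, 30)}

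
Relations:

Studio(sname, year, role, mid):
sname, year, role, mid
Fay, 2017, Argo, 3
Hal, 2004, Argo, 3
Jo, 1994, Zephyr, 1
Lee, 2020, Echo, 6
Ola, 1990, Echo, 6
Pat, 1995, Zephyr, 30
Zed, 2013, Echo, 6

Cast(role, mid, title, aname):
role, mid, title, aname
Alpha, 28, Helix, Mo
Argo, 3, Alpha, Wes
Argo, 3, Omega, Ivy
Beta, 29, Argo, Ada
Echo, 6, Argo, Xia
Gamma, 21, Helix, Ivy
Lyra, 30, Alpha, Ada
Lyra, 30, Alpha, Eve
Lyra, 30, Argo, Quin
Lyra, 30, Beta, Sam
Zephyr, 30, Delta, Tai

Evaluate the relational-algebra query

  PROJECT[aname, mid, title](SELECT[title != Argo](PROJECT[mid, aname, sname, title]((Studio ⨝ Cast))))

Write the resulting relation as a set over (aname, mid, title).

{(Ivy, 3, Omega), (Tai, 30, Delta), (Wes, 3, Alpha)}

Studio ⋈ Cast (natural join on role, mid): {(Fay, 2017, Argo, 3, Alpha, Wes), (Fay, 2017, Argo, 3, Omega, Ivy), (Hal, 2004, Argo, 3, Alpha, Wes), (Hal, 2004, Argo, 3, Omega, Ivy), (Lee, 2020, Echo, 6, Argo, Xia), (Ola, 1990, Echo, 6, Argo, Xia), (Pat, 1995, Zephyr, 30, Delta, Tai), (Zed, 2013, Echo, 6, Argo, Xia)}
π[mid, aname, sname, title]: project onto (mid, aname, sname, title) → {(3, Ivy, Fay, Omega), (3, Ivy, Hal, Omega), (3, Wes, Fay, Alpha), (3, Wes, Hal, Alpha), (30, Tai, Pat, Delta), (6, Xia, Lee, Argo), (6, Xia, Ola, Argo), (6, Xia, Zed, Argo)}
Filtering on title != Argo leaves {(3, Ivy, Fay, Omega), (3, Ivy, Hal, Omega), (3, Wes, Fay, Alpha), (3, Wes, Hal, Alpha), (30, Tai, Pat, Delta)}.
π[aname, mid, title]: project onto (aname, mid, title) (2 duplicate(s) eliminated) → {(Ivy, 3, Omega), (Tai, 30, Delta), (Wes, 3, Alpha)}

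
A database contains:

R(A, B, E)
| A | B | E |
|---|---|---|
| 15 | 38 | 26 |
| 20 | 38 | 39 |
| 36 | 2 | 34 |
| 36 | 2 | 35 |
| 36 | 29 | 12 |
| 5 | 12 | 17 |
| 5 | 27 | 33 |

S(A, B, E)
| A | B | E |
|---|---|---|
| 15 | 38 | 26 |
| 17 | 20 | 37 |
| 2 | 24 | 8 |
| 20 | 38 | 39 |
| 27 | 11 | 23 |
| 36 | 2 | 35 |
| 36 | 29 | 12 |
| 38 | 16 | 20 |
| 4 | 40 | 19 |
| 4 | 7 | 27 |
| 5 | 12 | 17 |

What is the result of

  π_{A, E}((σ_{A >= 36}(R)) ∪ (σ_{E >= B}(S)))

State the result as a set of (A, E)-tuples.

{(17, 37), (20, 39), (27, 23), (36, 12), (36, 34), (36, 35), (38, 20), (4, 27), (5, 17)}

σ[A >= 36]: keep tuples satisfying A >= 36 → {(36, 2, 34), (36, 2, 35), (36, 29, 12)}
σ[E >= B]: keep tuples satisfying E >= B → {(17, 20, 37), (20, 38, 39), (27, 11, 23), (36, 2, 35), (38, 16, 20), (4, 7, 27), (5, 12, 17)}
Set union of the two operands is {(17, 20, 37), (20, 38, 39), (27, 11, 23), (36, 2, 34), (36, 2, 35), (36, 29, 12), (38, 16, 20), (4, 7, 27), (5, 12, 17)}.
π_{A, E} gives {(17, 37), (20, 39), (27, 23), (36, 12), (36, 34), (36, 35), (38, 20), (4, 27), (5, 17)}.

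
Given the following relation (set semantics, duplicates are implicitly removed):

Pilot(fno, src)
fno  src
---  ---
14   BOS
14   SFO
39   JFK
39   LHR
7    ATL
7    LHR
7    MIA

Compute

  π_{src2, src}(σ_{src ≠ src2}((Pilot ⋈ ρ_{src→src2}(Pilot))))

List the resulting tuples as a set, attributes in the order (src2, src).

{(ATL, LHR), (ATL, MIA), (BOS, SFO), (JFK, LHR), (LHR, ATL), (LHR, JFK), (LHR, MIA), (MIA, ATL), (MIA, LHR), (SFO, BOS)}

ρ[src→src2]: schema becomes (fno, src2); tuples unchanged.
Pilot ⋈ ρ_{src→src2}(Pilot) (natural join on fno): {(14, BOS, BOS), (14, BOS, SFO), (14, SFO, BOS), (14, SFO, SFO), (39, JFK, JFK), (39, JFK, LHR), (39, LHR, JFK), (39, LHR, LHR), (7, ATL, ATL), (7, ATL, LHR), (7, ATL, MIA), (7, LHR, ATL), (7, LHR, LHR), (7, LHR, MIA), (7, MIA, ATL), (7, MIA, LHR), (7, MIA, MIA)}
σ[src ≠ src2]: keep tuples satisfying src ≠ src2 → {(14, BOS, SFO), (14, SFO, BOS), (39, JFK, LHR), (39, LHR, JFK), (7, ATL, LHR), (7, ATL, MIA), (7, LHR, ATL), (7, LHR, MIA), (7, MIA, ATL), (7, MIA, LHR)}
Keep only column(s) src2, src: {(ATL, LHR), (ATL, MIA), (BOS, SFO), (JFK, LHR), (LHR, ATL), (LHR, JFK), (LHR, MIA), (MIA, ATL), (MIA, LHR), (SFO, BOS)}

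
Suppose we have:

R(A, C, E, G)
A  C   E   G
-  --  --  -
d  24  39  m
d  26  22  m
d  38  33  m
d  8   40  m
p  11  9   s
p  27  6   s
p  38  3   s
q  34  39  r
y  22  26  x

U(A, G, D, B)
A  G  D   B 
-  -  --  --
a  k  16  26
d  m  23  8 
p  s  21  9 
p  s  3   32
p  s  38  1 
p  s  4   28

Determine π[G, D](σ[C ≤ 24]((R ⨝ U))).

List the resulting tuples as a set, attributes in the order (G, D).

{(m, 23), (s, 21), (s, 3), (s, 38), (s, 4)}

R ⋈ U (natural join on A, G): {(d, 24, 39, m, 23, 8), (d, 26, 22, m, 23, 8), (d, 38, 33, m, 23, 8), (d, 8, 40, m, 23, 8), (p, 11, 9, s, 21, 9), (p, 11, 9, s, 3, 32), (p, 11, 9, s, 38, 1), (p, 11, 9, s, 4, 28), (p, 27, 6, s, 21, 9), (p, 27, 6, s, 3, 32), (p, 27, 6, s, 38, 1), (p, 27, 6, s, 4, 28), (p, 38, 3, s, 21, 9), (p, 38, 3, s, 3, 32), (p, 38, 3, s, 38, 1), (p, 38, 3, s, 4, 28)}
Apply σ_{C ≤ 24}; surviving tuples: {(d, 24, 39, m, 23, 8), (d, 8, 40, m, 23, 8), (p, 11, 9, s, 21, 9), (p, 11, 9, s, 3, 32), (p, 11, 9, s, 38, 1), (p, 11, 9, s, 4, 28)}
Keep only column(s) G, D (1 duplicate(s) eliminated): {(m, 23), (s, 21), (s, 3), (s, 38), (s, 4)}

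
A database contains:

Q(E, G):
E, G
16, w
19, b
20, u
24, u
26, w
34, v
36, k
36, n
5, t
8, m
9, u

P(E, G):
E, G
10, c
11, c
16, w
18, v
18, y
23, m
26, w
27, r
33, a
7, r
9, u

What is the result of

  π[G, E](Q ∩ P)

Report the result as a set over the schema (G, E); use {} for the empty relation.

{(u, 9), (w, 16), (w, 26)}

Taking the intersection: {(16, w), (26, w), (9, u)}
Projecting to G, E: {(u, 9), (w, 16), (w, 26)}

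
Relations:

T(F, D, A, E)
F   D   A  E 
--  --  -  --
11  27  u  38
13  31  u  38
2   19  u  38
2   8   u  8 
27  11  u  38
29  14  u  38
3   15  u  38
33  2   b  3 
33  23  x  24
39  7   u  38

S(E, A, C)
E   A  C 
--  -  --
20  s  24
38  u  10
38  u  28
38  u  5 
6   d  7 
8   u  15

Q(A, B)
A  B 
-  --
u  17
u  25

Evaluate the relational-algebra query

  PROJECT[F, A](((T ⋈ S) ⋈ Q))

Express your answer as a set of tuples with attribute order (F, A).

Joining T and S on A, E yields {(11, 27, u, 38, 10), (11, 27, u, 38, 28), (11, 27, u, 38, 5), (13, 31, u, 38, 10), (13, 31, u, 38, 28), (13, 31, u, 38, 5), (2, 19, u, 38, 10), (2, 19, u, 38, 28), (2, 19, u, 38, 5), (2, 8, u, 8, 15), (27, 11, u, 38, 10), (27, 11, u, 38, 28), (27, 11, u, 38, 5), (29, 14, u, 38, 10), (29, 14, u, 38, 28), (29, 14, u, 38, 5), (3, 15, u, 38, 10), (3, 15, u, 38, 28), (3, 15, u, 38, 5), (39, 7, u, 38, 10), (39, 7, u, 38, 28), (39, 7, u, 38, 5)}.
Joining (T ⋈ S) and Q on A yields {(11, 27, u, 38, 10, 17), (11, 27, u, 38, 10, 25), (11, 27, u, 38, 28, 17), (11, 27, u, 38, 28, 25), (11, 27, u, 38, 5, 17), (11, 27, u, 38, 5, 25), (13, 31, u, 38, 10, 17), (13, 31, u, 38, 10, 25), (13, 31, u, 38, 28, 17), (13, 31, u, 38, 28, 25), (13, 31, u, 38, 5, 17), (13, 31, u, 38, 5, 25), (2, 19, u, 38, 10, 17), (2, 19, u, 38, 10, 25), (2, 19, u, 38, 28, 17), (2, 19, u, 38, 28, 25), (2, 19, u, 38, 5, 17), (2, 19, u, 38, 5, 25), (2, 8, u, 8, 15, 17), (2, 8, u, 8, 15, 25), (27, 11, u, 38, 10, 17), (27, 11, u, 38, 10, 25), (27, 11, u, 38, 28, 17), (27, 11, u, 38, 28, 25), (27, 11, u, 38, 5, 17), (27, 11, u, 38, 5, 25), (29, 14, u, 38, 10, 17), (29, 14, u, 38, 10, 25), (29, 14, u, 38, 28, 17), (29, 14, u, 38, 28, 25), (29, 14, u, 38, 5, 17), (29, 14, u, 38, 5, 25), (3, 15, u, 38, 10, 17), (3, 15, u, 38, 10, 25), (3, 15, u, 38, 28, 17), (3, 15, u, 38, 28, 25), (3, 15, u, 38, 5, 17), (3, 15, u, 38, 5, 25), (39, 7, u, 38, 10, 17), (39, 7, u, 38, 10, 25), (39, 7, u, 38, 28, 17), (39, 7, u, 38, 28, 25), (39, 7, u, 38, 5, 17), (39, 7, u, 38, 5, 25)}.
π_{F, A} gives {(11, u), (13, u), (2, u), (27, u), (29, u), (3, u), (39, u)} (37 duplicate(s) eliminated).

{(11, u), (13, u), (2, u), (27, u), (29, u), (3, u), (39, u)}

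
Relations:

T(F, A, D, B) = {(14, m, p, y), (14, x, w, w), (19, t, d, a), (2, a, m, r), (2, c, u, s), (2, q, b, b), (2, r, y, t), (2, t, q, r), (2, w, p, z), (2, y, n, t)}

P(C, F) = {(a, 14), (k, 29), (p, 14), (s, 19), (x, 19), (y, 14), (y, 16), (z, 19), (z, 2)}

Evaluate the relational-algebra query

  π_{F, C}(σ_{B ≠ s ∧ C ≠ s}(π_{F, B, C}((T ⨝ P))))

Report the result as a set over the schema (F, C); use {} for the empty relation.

{(14, a), (14, p), (14, y), (19, x), (19, z), (2, z)}

Natural join on F: {(14, m, p, y, a), (14, m, p, y, p), (14, m, p, y, y), (14, x, w, w, a), (14, x, w, w, p), (14, x, w, w, y), (19, t, d, a, s), (19, t, d, a, x), (19, t, d, a, z), (2, a, m, r, z), (2, c, u, s, z), (2, q, b, b, z), (2, r, y, t, z), (2, t, q, r, z), (2, w, p, z, z), (2, y, n, t, z)}
Projecting to F, B, C (2 duplicate(s) eliminated): {(14, w, a), (14, w, p), (14, w, y), (14, y, a), (14, y, p), (14, y, y), (19, a, s), (19, a, x), (19, a, z), (2, b, z), (2, r, z), (2, s, z), (2, t, z), (2, z, z)}
σ[B ≠ s ∧ C ≠ s]: keep tuples satisfying B ≠ s ∧ C ≠ s → {(14, w, a), (14, w, p), (14, w, y), (14, y, a), (14, y, p), (14, y, y), (19, a, x), (19, a, z), (2, b, z), (2, r, z), (2, t, z), (2, z, z)}
Projecting to F, C (6 duplicate(s) eliminated): {(14, a), (14, p), (14, y), (19, x), (19, z), (2, z)}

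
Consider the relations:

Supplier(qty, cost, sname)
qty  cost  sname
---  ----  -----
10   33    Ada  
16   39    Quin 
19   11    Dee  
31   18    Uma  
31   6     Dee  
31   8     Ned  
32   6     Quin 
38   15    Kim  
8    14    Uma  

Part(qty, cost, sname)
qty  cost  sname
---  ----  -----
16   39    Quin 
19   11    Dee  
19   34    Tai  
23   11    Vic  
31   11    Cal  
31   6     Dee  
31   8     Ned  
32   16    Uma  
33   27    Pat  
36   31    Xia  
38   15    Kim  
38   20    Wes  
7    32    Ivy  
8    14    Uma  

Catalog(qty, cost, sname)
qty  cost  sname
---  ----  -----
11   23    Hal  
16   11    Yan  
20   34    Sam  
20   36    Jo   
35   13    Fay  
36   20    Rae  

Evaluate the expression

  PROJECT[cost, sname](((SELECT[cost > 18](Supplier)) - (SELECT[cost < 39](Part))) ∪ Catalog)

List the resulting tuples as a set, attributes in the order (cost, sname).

Apply σ_{cost > 18}; surviving tuples: {(10, 33, Ada), (16, 39, Quin)}
Apply σ_{cost < 39}; surviving tuples: {(19, 11, Dee), (19, 34, Tai), (23, 11, Vic), (31, 11, Cal), (31, 6, Dee), (31, 8, Ned), (32, 16, Uma), (33, 27, Pat), (36, 31, Xia), (38, 15, Kim), (38, 20, Wes), (7, 32, Ivy), (8, 14, Uma)}
Taking the difference: {(10, 33, Ada), (16, 39, Quin)}
Taking the union: {(10, 33, Ada), (11, 23, Hal), (16, 11, Yan), (16, 39, Quin), (20, 34, Sam), (20, 36, Jo), (35, 13, Fay), (36, 20, Rae)}
Keep only column(s) cost, sname: {(11, Yan), (13, Fay), (20, Rae), (23, Hal), (33, Ada), (34, Sam), (36, Jo), (39, Quin)}

{(11, Yan), (13, Fay), (20, Rae), (23, Hal), (33, Ada), (34, Sam), (36, Jo), (39, Quin)}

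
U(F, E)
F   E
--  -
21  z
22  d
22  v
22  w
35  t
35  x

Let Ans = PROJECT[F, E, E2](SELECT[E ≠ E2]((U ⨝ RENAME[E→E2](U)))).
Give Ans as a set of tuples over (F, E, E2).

{(22, d, v), (22, d, w), (22, v, d), (22, v, w), (22, w, d), (22, w, v), (35, t, x), (35, x, t)}

ρ[E→E2]: schema becomes (F, E2); tuples unchanged.
Joining U and RENAME[E→E2](U) on F yields {(21, z, z), (22, d, d), (22, d, v), (22, d, w), (22, v, d), (22, v, v), (22, v, w), (22, w, d), (22, w, v), (22, w, w), (35, t, t), (35, t, x), (35, x, t), (35, x, x)}.
Apply σ_{E ≠ E2}; surviving tuples: {(22, d, v), (22, d, w), (22, v, d), (22, v, w), (22, w, d), (22, w, v), (35, t, x), (35, x, t)}
Projecting to F, E, E2: {(22, d, v), (22, d, w), (22, v, d), (22, v, w), (22, w, d), (22, w, v), (35, t, x), (35, x, t)}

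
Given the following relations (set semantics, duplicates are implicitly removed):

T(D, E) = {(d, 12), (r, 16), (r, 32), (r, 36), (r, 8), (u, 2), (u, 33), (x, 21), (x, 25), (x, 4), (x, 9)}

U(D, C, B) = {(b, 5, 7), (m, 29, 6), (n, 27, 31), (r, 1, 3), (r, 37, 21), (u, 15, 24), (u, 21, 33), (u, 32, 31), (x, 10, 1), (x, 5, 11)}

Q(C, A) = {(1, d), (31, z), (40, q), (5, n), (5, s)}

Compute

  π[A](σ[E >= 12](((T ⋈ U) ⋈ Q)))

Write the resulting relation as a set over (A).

T ⋈ U (natural join on D): {(r, 16, 1, 3), (r, 16, 37, 21), (r, 32, 1, 3), (r, 32, 37, 21), (r, 36, 1, 3), (r, 36, 37, 21), (r, 8, 1, 3), (r, 8, 37, 21), (u, 2, 15, 24), (u, 2, 21, 33), (u, 2, 32, 31), (u, 33, 15, 24), (u, 33, 21, 33), (u, 33, 32, 31), (x, 21, 10, 1), (x, 21, 5, 11), (x, 25, 10, 1), (x, 25, 5, 11), (x, 4, 10, 1), (x, 4, 5, 11), (x, 9, 10, 1), (x, 9, 5, 11)}
(T ⋈ U) ⋈ Q (natural join on C): {(r, 16, 1, 3, d), (r, 32, 1, 3, d), (r, 36, 1, 3, d), (r, 8, 1, 3, d), (x, 21, 5, 11, n), (x, 21, 5, 11, s), (x, 25, 5, 11, n), (x, 25, 5, 11, s), (x, 4, 5, 11, n), (x, 4, 5, 11, s), (x, 9, 5, 11, n), (x, 9, 5, 11, s)}
Apply σ_{E >= 12}; surviving tuples: {(r, 16, 1, 3, d), (r, 32, 1, 3, d), (r, 36, 1, 3, d), (x, 21, 5, 11, n), (x, 21, 5, 11, s), (x, 25, 5, 11, n), (x, 25, 5, 11, s)}
Projecting to A (4 duplicate(s) eliminated): {d, n, s}

{d, n, s}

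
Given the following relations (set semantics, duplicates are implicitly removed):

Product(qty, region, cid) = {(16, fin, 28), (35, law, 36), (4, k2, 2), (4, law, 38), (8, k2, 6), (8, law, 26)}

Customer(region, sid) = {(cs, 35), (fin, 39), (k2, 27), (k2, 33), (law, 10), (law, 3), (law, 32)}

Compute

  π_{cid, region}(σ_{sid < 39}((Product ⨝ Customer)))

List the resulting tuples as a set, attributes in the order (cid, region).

{(2, k2), (26, law), (36, law), (38, law), (6, k2)}

Joining Product and Customer on region yields {(16, fin, 28, 39), (35, law, 36, 10), (35, law, 36, 3), (35, law, 36, 32), (4, k2, 2, 27), (4, k2, 2, 33), (4, law, 38, 10), (4, law, 38, 3), (4, law, 38, 32), (8, k2, 6, 27), (8, k2, 6, 33), (8, law, 26, 10), (8, law, 26, 3), (8, law, 26, 32)}.
Selection sid < 39: {(35, law, 36, 10), (35, law, 36, 3), (35, law, 36, 32), (4, k2, 2, 27), (4, k2, 2, 33), (4, law, 38, 10), (4, law, 38, 3), (4, law, 38, 32), (8, k2, 6, 27), (8, k2, 6, 33), (8, law, 26, 10), (8, law, 26, 3), (8, law, 26, 32)}
Keep only column(s) cid, region (8 duplicate(s) eliminated): {(2, k2), (26, law), (36, law), (38, law), (6, k2)}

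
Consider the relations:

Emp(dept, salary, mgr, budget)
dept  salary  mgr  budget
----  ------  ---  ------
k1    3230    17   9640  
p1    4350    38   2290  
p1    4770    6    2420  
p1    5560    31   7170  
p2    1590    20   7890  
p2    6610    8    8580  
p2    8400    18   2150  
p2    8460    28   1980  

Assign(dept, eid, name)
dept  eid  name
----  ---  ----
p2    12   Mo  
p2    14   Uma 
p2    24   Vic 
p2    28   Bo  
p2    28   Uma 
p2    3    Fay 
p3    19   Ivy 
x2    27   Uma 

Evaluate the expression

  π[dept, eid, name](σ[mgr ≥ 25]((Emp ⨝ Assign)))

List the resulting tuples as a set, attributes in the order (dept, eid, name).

Natural join on dept: {(p2, 1590, 20, 7890, 12, Mo), (p2, 1590, 20, 7890, 14, Uma), (p2, 1590, 20, 7890, 24, Vic), (p2, 1590, 20, 7890, 28, Bo), (p2, 1590, 20, 7890, 28, Uma), (p2, 1590, 20, 7890, 3, Fay), (p2, 6610, 8, 8580, 12, Mo), (p2, 6610, 8, 8580, 14, Uma), (p2, 6610, 8, 8580, 24, Vic), (p2, 6610, 8, 8580, 28, Bo), (p2, 6610, 8, 8580, 28, Uma), (p2, 6610, 8, 8580, 3, Fay), (p2, 8400, 18, 2150, 12, Mo), (p2, 8400, 18, 2150, 14, Uma), (p2, 8400, 18, 2150, 24, Vic), (p2, 8400, 18, 2150, 28, Bo), (p2, 8400, 18, 2150, 28, Uma), (p2, 8400, 18, 2150, 3, Fay), (p2, 8460, 28, 1980, 12, Mo), (p2, 8460, 28, 1980, 14, Uma), (p2, 8460, 28, 1980, 24, Vic), (p2, 8460, 28, 1980, 28, Bo), (p2, 8460, 28, 1980, 28, Uma), (p2, 8460, 28, 1980, 3, Fay)}
σ[mgr ≥ 25]: keep tuples satisfying mgr ≥ 25 → {(p2, 8460, 28, 1980, 12, Mo), (p2, 8460, 28, 1980, 14, Uma), (p2, 8460, 28, 1980, 24, Vic), (p2, 8460, 28, 1980, 28, Bo), (p2, 8460, 28, 1980, 28, Uma), (p2, 8460, 28, 1980, 3, Fay)}
π[dept, eid, name]: project onto (dept, eid, name) → {(p2, 12, Mo), (p2, 14, Uma), (p2, 24, Vic), (p2, 28, Bo), (p2, 28, Uma), (p2, 3, Fay)}

{(p2, 12, Mo), (p2, 14, Uma), (p2, 24, Vic), (p2, 28, Bo), (p2, 28, Uma), (p2, 3, Fay)}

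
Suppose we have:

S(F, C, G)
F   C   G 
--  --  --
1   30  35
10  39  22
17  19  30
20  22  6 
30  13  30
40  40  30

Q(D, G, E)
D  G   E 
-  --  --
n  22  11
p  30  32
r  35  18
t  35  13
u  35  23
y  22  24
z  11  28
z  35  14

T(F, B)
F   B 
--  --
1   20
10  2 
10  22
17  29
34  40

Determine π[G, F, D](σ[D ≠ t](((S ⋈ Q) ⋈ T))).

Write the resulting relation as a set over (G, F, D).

{(22, 10, n), (22, 10, y), (30, 17, p), (35, 1, r), (35, 1, u), (35, 1, z)}

Natural join on G: {(1, 30, 35, r, 18), (1, 30, 35, t, 13), (1, 30, 35, u, 23), (1, 30, 35, z, 14), (10, 39, 22, n, 11), (10, 39, 22, y, 24), (17, 19, 30, p, 32), (30, 13, 30, p, 32), (40, 40, 30, p, 32)}
Natural join on F: {(1, 30, 35, r, 18, 20), (1, 30, 35, t, 13, 20), (1, 30, 35, u, 23, 20), (1, 30, 35, z, 14, 20), (10, 39, 22, n, 11, 2), (10, 39, 22, n, 11, 22), (10, 39, 22, y, 24, 2), (10, 39, 22, y, 24, 22), (17, 19, 30, p, 32, 29)}
Filtering on D ≠ t leaves {(1, 30, 35, r, 18, 20), (1, 30, 35, u, 23, 20), (1, 30, 35, z, 14, 20), (10, 39, 22, n, 11, 2), (10, 39, 22, n, 11, 22), (10, 39, 22, y, 24, 2), (10, 39, 22, y, 24, 22), (17, 19, 30, p, 32, 29)}.
Projecting to G, F, D (2 duplicate(s) eliminated): {(22, 10, n), (22, 10, y), (30, 17, p), (35, 1, r), (35, 1, u), (35, 1, z)}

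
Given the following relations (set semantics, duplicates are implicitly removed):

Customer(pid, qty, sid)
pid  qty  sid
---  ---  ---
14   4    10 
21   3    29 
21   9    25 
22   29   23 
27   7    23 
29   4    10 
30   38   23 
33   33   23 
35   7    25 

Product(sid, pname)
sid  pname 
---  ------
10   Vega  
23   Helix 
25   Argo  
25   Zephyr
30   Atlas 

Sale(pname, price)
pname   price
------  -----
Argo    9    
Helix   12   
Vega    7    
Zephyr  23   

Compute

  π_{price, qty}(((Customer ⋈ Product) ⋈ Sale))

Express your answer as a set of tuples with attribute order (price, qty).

Natural join on sid: {(14, 4, 10, Vega), (21, 9, 25, Argo), (21, 9, 25, Zephyr), (22, 29, 23, Helix), (27, 7, 23, Helix), (29, 4, 10, Vega), (30, 38, 23, Helix), (33, 33, 23, Helix), (35, 7, 25, Argo), (35, 7, 25, Zephyr)}
Natural join on pname: {(14, 4, 10, Vega, 7), (21, 9, 25, Argo, 9), (21, 9, 25, Zephyr, 23), (22, 29, 23, Helix, 12), (27, 7, 23, Helix, 12), (29, 4, 10, Vega, 7), (30, 38, 23, Helix, 12), (33, 33, 23, Helix, 12), (35, 7, 25, Argo, 9), (35, 7, 25, Zephyr, 23)}
Projecting to price, qty (1 duplicate(s) eliminated): {(12, 29), (12, 33), (12, 38), (12, 7), (23, 7), (23, 9), (7, 4), (9, 7), (9, 9)}

{(12, 29), (12, 33), (12, 38), (12, 7), (23, 7), (23, 9), (7, 4), (9, 7), (9, 9)}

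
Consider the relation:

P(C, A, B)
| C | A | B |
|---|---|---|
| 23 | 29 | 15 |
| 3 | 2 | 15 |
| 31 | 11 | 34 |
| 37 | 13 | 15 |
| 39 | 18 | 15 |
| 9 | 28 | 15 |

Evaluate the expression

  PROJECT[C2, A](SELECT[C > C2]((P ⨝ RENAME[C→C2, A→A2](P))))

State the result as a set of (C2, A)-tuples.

{(23, 13), (23, 18), (3, 13), (3, 18), (3, 28), (3, 29), (37, 18), (9, 13), (9, 18), (9, 29)}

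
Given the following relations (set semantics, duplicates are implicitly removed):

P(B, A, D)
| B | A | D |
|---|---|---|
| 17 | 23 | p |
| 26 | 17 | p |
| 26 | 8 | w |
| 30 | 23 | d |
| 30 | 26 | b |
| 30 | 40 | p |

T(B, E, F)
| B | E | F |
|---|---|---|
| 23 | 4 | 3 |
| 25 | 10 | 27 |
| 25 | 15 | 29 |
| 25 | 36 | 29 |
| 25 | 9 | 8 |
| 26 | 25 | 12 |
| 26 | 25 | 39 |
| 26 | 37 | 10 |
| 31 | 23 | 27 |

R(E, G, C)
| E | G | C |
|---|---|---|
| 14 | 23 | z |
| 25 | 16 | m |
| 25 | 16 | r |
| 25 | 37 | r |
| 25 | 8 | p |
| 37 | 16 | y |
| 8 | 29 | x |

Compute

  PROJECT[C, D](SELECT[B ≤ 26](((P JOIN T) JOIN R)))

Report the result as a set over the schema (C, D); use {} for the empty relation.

{(m, p), (m, w), (p, p), (p, w), (r, p), (r, w), (y, p), (y, w)}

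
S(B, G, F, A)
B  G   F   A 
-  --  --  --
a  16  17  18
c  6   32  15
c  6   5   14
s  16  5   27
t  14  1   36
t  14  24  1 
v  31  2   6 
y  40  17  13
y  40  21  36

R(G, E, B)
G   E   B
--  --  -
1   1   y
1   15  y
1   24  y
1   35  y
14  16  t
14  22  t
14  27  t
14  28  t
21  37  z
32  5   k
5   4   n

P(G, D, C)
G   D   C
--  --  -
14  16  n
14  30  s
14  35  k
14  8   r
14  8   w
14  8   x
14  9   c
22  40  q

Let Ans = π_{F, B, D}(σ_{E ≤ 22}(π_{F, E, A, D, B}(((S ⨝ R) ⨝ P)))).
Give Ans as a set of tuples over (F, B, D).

Natural join on B, G: {(t, 14, 1, 36, 16), (t, 14, 1, 36, 22), (t, 14, 1, 36, 27), (t, 14, 1, 36, 28), (t, 14, 24, 1, 16), (t, 14, 24, 1, 22), (t, 14, 24, 1, 27), (t, 14, 24, 1, 28)}
Natural join on G: {(t, 14, 1, 36, 16, 16, n), (t, 14, 1, 36, 16, 30, s), (t, 14, 1, 36, 16, 35, k), (t, 14, 1, 36, 16, 8, r), (t, 14, 1, 36, 16, 8, w), (t, 14, 1, 36, 16, 8, x), (t, 14, 1, 36, 16, 9, c), (t, 14, 1, 36, 22, 16, n), (t, 14, 1, 36, 22, 30, s), (t, 14, 1, 36, 22, 35, k), (t, 14, 1, 36, 22, 8, r), (t, 14, 1, 36, 22, 8, w), (t, 14, 1, 36, 22, 8, x), (t, 14, 1, 36, 22, 9, c), (t, 14, 1, 36, 27, 16, n), (t, 14, 1, 36, 27, 30, s), (t, 14, 1, 36, 27, 35, k), (t, 14, 1, 36, 27, 8, r), (t, 14, 1, 36, 27, 8, w), (t, 14, 1, 36, 27, 8, x), (t, 14, 1, 36, 27, 9, c), (t, 14, 1, 36, 28, 16, n), (t, 14, 1, 36, 28, 30, s), (t, 14, 1, 36, 28, 35, k), (t, 14, 1, 36, 28, 8, r), (t, 14, 1, 36, 28, 8, w), (t, 14, 1, 36, 28, 8, x), (t, 14, 1, 36, 28, 9, c), (t, 14, 24, 1, 16, 16, n), (t, 14, 24, 1, 16, 30, s), (t, 14, 24, 1, 16, 35, k), (t, 14, 24, 1, 16, 8, r), (t, 14, 24, 1, 16, 8, w), (t, 14, 24, 1, 16, 8, x), (t, 14, 24, 1, 16, 9, c), (t, 14, 24, 1, 22, 16, n), (t, 14, 24, 1, 22, 30, s), (t, 14, 24, 1, 22, 35, k), (t, 14, 24, 1, 22, 8, r), (t, 14, 24, 1, 22, 8, w), (t, 14, 24, 1, 22, 8, x), (t, 14, 24, 1, 22, 9, c), (t, 14, 24, 1, 27, 16, n), (t, 14, 24, 1, 27, 30, s), (t, 14, 24, 1, 27, 35, k), (t, 14, 24, 1, 27, 8, r), (t, 14, 24, 1, 27, 8, w), (t, 14, 24, 1, 27, 8, x), (t, 14, 24, 1, 27, 9, c), (t, 14, 24, 1, 28, 16, n), (t, 14, 24, 1, 28, 30, s), (t, 14, 24, 1, 28, 35, k), (t, 14, 24, 1, 28, 8, r), (t, 14, 24, 1, 28, 8, w), (t, 14, 24, 1, 28, 8, x), (t, 14, 24, 1, 28, 9, c)}
Projecting to F, E, A, D, B (16 duplicate(s) eliminated): {(1, 16, 36, 16, t), (1, 16, 36, 30, t), (1, 16, 36, 35, t), (1, 16, 36, 8, t), (1, 16, 36, 9, t), (1, 22, 36, 16, t), (1, 22, 36, 30, t), (1, 22, 36, 35, t), (1, 22, 36, 8, t), (1, 22, 36, 9, t), (1, 27, 36, 16, t), (1, 27, 36, 30, t), (1, 27, 36, 35, t), (1, 27, 36, 8, t), (1, 27, 36, 9, t), (1, 28, 36, 16, t), (1, 28, 36, 30, t), (1, 28, 36, 35, t), (1, 28, 36, 8, t), (1, 28, 36, 9, t), (24, 16, 1, 16, t), (24, 16, 1, 30, t), (24, 16, 1, 35, t), (24, 16, 1, 8, t), (24, 16, 1, 9, t), (24, 22, 1, 16, t), (24, 22, 1, 30, t), (24, 22, 1, 35, t), (24, 22, 1, 8, t), (24, 22, 1, 9, t), (24, 27, 1, 16, t), (24, 27, 1, 30, t), (24, 27, 1, 35, t), (24, 27, 1, 8, t), (24, 27, 1, 9, t), (24, 28, 1, 16, t), (24, 28, 1, 30, t), (24, 28, 1, 35, t), (24, 28, 1, 8, t), (24, 28, 1, 9, t)}
Selection E ≤ 22: {(1, 16, 36, 16, t), (1, 16, 36, 30, t), (1, 16, 36, 35, t), (1, 16, 36, 8, t), (1, 16, 36, 9, t), (1, 22, 36, 16, t), (1, 22, 36, 30, t), (1, 22, 36, 35, t), (1, 22, 36, 8, t), (1, 22, 36, 9, t), (24, 16, 1, 16, t), (24, 16, 1, 30, t), (24, 16, 1, 35, t), (24, 16, 1, 8, t), (24, 16, 1, 9, t), (24, 22, 1, 16, t), (24, 22, 1, 30, t), (24, 22, 1, 35, t), (24, 22, 1, 8, t), (24, 22, 1, 9, t)}
Projecting to F, B, D (10 duplicate(s) eliminated): {(1, t, 16), (1, t, 30), (1, t, 35), (1, t, 8), (1, t, 9), (24, t, 16), (24, t, 30), (24, t, 35), (24, t, 8), (24, t, 9)}

{(1, t, 16), (1, t, 30), (1, t, 35), (1, t, 8), (1, t, 9), (24, t, 16), (24, t, 30), (24, t, 35), (24, t, 8), (24, t, 9)}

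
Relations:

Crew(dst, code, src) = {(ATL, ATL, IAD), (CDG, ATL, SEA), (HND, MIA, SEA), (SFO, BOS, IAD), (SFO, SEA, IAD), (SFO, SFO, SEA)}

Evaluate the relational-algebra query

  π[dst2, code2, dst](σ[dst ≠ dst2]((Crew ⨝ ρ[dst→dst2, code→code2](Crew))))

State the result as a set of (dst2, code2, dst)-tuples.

ρ[dst→dst2, code→code2]: schema becomes (dst2, code2, src); tuples unchanged.
Joining Crew and ρ[dst→dst2, code→code2](Crew) on src yields {(ATL, ATL, IAD, ATL, ATL), (ATL, ATL, IAD, SFO, BOS), (ATL, ATL, IAD, SFO, SEA), (CDG, ATL, SEA, CDG, ATL), (CDG, ATL, SEA, HND, MIA), (CDG, ATL, SEA, SFO, SFO), (HND, MIA, SEA, CDG, ATL), (HND, MIA, SEA, HND, MIA), (HND, MIA, SEA, SFO, SFO), (SFO, BOS, IAD, ATL, ATL), (SFO, BOS, IAD, SFO, BOS), (SFO, BOS, IAD, SFO, SEA), (SFO, SEA, IAD, ATL, ATL), (SFO, SEA, IAD, SFO, BOS), (SFO, SEA, IAD, SFO, SEA), (SFO, SFO, SEA, CDG, ATL), (SFO, SFO, SEA, HND, MIA), (SFO, SFO, SEA, SFO, SFO)}.
Apply σ_{dst ≠ dst2}; surviving tuples: {(ATL, ATL, IAD, SFO, BOS), (ATL, ATL, IAD, SFO, SEA), (CDG, ATL, SEA, HND, MIA), (CDG, ATL, SEA, SFO, SFO), (HND, MIA, SEA, CDG, ATL), (HND, MIA, SEA, SFO, SFO), (SFO, BOS, IAD, ATL, ATL), (SFO, SEA, IAD, ATL, ATL), (SFO, SFO, SEA, CDG, ATL), (SFO, SFO, SEA, HND, MIA)}
Keep only column(s) dst2, code2, dst (1 duplicate(s) eliminated): {(ATL, ATL, SFO), (CDG, ATL, HND), (CDG, ATL, SFO), (HND, MIA, CDG), (HND, MIA, SFO), (SFO, BOS, ATL), (SFO, SEA, ATL), (SFO, SFO, CDG), (SFO, SFO, HND)}

{(ATL, ATL, SFO), (CDG, ATL, HND), (CDG, ATL, SFO), (HND, MIA, CDG), (HND, MIA, SFO), (SFO, BOS, ATL), (SFO, SEA, ATL), (SFO, SFO, CDG), (SFO, SFO, HND)}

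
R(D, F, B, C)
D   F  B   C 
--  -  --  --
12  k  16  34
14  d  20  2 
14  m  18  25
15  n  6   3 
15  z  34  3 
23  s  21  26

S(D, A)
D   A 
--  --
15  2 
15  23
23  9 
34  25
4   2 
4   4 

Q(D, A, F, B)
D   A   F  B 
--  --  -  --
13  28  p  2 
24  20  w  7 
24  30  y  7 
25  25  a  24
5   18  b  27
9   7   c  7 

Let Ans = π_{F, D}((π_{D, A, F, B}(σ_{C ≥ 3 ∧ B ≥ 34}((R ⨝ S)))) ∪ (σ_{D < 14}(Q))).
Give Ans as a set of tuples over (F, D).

Natural join on D: {(15, n, 6, 3, 2), (15, n, 6, 3, 23), (15, z, 34, 3, 2), (15, z, 34, 3, 23), (23, s, 21, 26, 9)}
Filtering on C ≥ 3 ∧ B ≥ 34 leaves {(15, z, 34, 3, 2), (15, z, 34, 3, 23)}.
Keep only column(s) D, A, F, B: {(15, 2, z, 34), (15, 23, z, 34)}
Filtering on D < 14 leaves {(13, 28, p, 2), (5, 18, b, 27), (9, 7, c, 7)}.
Set union of the two operands is {(13, 28, p, 2), (15, 2, z, 34), (15, 23, z, 34), (5, 18, b, 27), (9, 7, c, 7)}.
Keep only column(s) F, D (1 duplicate(s) eliminated): {(b, 5), (c, 9), (p, 13), (z, 15)}

{(b, 5), (c, 9), (p, 13), (z, 15)}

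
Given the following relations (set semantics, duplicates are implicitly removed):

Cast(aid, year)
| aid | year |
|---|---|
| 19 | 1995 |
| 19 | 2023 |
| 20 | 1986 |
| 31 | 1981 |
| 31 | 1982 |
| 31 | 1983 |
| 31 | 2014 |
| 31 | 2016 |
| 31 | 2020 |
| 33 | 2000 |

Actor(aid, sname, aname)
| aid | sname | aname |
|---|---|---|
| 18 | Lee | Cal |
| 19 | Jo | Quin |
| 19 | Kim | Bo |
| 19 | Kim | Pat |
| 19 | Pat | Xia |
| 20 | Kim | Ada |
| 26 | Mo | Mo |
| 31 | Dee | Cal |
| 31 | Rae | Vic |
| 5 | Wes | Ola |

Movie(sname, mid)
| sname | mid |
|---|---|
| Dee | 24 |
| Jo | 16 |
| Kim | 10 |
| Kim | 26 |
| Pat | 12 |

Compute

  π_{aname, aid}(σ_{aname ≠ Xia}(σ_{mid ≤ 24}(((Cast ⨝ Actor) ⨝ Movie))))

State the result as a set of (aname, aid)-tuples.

Cast ⋈ Actor (natural join on aid): {(19, 1995, Jo, Quin), (19, 1995, Kim, Bo), (19, 1995, Kim, Pat), (19, 1995, Pat, Xia), (19, 2023, Jo, Quin), (19, 2023, Kim, Bo), (19, 2023, Kim, Pat), (19, 2023, Pat, Xia), (20, 1986, Kim, Ada), (31, 1981, Dee, Cal), (31, 1981, Rae, Vic), (31, 1982, Dee, Cal), (31, 1982, Rae, Vic), (31, 1983, Dee, Cal), (31, 1983, Rae, Vic), (31, 2014, Dee, Cal), (31, 2014, Rae, Vic), (31, 2016, Dee, Cal), (31, 2016, Rae, Vic), (31, 2020, Dee, Cal), (31, 2020, Rae, Vic)}
(Cast ⨝ Actor) ⋈ Movie (natural join on sname): {(19, 1995, Jo, Quin, 16), (19, 1995, Kim, Bo, 10), (19, 1995, Kim, Bo, 26), (19, 1995, Kim, Pat, 10), (19, 1995, Kim, Pat, 26), (19, 1995, Pat, Xia, 12), (19, 2023, Jo, Quin, 16), (19, 2023, Kim, Bo, 10), (19, 2023, Kim, Bo, 26), (19, 2023, Kim, Pat, 10), (19, 2023, Kim, Pat, 26), (19, 2023, Pat, Xia, 12), (20, 1986, Kim, Ada, 10), (20, 1986, Kim, Ada, 26), (31, 1981, Dee, Cal, 24), (31, 1982, Dee, Cal, 24), (31, 1983, Dee, Cal, 24), (31, 2014, Dee, Cal, 24), (31, 2016, Dee, Cal, 24), (31, 2020, Dee, Cal, 24)}
Apply σ_{mid ≤ 24}; surviving tuples: {(19, 1995, Jo, Quin, 16), (19, 1995, Kim, Bo, 10), (19, 1995, Kim, Pat, 10), (19, 1995, Pat, Xia, 12), (19, 2023, Jo, Quin, 16), (19, 2023, Kim, Bo, 10), (19, 2023, Kim, Pat, 10), (19, 2023, Pat, Xia, 12), (20, 1986, Kim, Ada, 10), (31, 1981, Dee, Cal, 24), (31, 1982, Dee, Cal, 24), (31, 1983, Dee, Cal, 24), (31, 2014, Dee, Cal, 24), (31, 2016, Dee, Cal, 24), (31, 2020, Dee, Cal, 24)}
Apply σ_{aname ≠ Xia}; surviving tuples: {(19, 1995, Jo, Quin, 16), (19, 1995, Kim, Bo, 10), (19, 1995, Kim, Pat, 10), (19, 2023, Jo, Quin, 16), (19, 2023, Kim, Bo, 10), (19, 2023, Kim, Pat, 10), (20, 1986, Kim, Ada, 10), (31, 1981, Dee, Cal, 24), (31, 1982, Dee, Cal, 24), (31, 1983, Dee, Cal, 24), (31, 2014, Dee, Cal, 24), (31, 2016, Dee, Cal, 24), (31, 2020, Dee, Cal, 24)}
π[aname, aid]: project onto (aname, aid) (8 duplicate(s) eliminated) → {(Ada, 20), (Bo, 19), (Cal, 31), (Pat, 19), (Quin, 19)}

{(Ada, 20), (Bo, 19), (Cal, 31), (Pat, 19), (Quin, 19)}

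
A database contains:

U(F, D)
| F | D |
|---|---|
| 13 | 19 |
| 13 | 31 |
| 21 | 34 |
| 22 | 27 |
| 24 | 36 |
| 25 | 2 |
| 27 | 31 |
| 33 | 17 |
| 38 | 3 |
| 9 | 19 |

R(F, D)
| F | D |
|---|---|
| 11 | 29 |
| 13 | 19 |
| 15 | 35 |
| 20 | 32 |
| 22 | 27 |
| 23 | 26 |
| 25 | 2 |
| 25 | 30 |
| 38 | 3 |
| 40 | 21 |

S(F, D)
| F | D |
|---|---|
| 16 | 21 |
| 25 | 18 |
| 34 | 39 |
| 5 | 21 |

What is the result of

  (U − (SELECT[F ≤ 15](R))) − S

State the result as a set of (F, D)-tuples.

{(13, 31), (21, 34), (22, 27), (24, 36), (25, 2), (27, 31), (33, 17), (38, 3), (9, 19)}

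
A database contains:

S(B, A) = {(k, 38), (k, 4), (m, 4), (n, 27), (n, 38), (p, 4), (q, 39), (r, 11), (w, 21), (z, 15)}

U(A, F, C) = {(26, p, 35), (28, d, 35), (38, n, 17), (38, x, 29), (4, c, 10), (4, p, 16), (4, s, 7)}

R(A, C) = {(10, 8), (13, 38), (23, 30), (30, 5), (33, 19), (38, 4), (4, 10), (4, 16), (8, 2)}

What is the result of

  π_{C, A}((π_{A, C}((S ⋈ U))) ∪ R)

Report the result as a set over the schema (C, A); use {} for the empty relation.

{(10, 4), (16, 4), (17, 38), (19, 33), (2, 8), (29, 38), (30, 23), (38, 13), (4, 38), (5, 30), (7, 4), (8, 10)}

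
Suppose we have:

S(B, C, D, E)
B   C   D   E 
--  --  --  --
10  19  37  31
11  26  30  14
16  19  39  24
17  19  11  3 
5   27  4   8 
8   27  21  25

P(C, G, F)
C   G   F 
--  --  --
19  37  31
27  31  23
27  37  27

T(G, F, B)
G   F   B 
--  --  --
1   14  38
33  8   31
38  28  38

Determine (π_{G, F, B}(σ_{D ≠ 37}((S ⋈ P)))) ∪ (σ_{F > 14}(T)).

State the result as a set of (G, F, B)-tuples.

{(31, 23, 5), (31, 23, 8), (37, 27, 5), (37, 27, 8), (37, 31, 16), (37, 31, 17), (38, 28, 38)}

Joining S and P on C yields {(10, 19, 37, 31, 37, 31), (16, 19, 39, 24, 37, 31), (17, 19, 11, 3, 37, 31), (5, 27, 4, 8, 31, 23), (5, 27, 4, 8, 37, 27), (8, 27, 21, 25, 31, 23), (8, 27, 21, 25, 37, 27)}.
Selection D ≠ 37: {(16, 19, 39, 24, 37, 31), (17, 19, 11, 3, 37, 31), (5, 27, 4, 8, 31, 23), (5, 27, 4, 8, 37, 27), (8, 27, 21, 25, 31, 23), (8, 27, 21, 25, 37, 27)}
Keep only column(s) G, F, B: {(31, 23, 5), (31, 23, 8), (37, 27, 5), (37, 27, 8), (37, 31, 16), (37, 31, 17)}
Selection F > 14: {(38, 28, 38)}
Set union of the two operands is {(31, 23, 5), (31, 23, 8), (37, 27, 5), (37, 27, 8), (37, 31, 16), (37, 31, 17), (38, 28, 38)}.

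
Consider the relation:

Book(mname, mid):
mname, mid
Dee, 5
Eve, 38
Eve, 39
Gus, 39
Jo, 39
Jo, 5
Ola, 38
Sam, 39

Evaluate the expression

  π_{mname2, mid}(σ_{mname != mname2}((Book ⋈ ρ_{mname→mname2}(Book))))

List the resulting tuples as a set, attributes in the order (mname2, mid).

ρ[mname→mname2]: schema becomes (mname2, mid); tuples unchanged.
Book ⋈ ρ_{mname→mname2}(Book) (natural join on mid): {(Dee, 5, Dee), (Dee, 5, Jo), (Eve, 38, Eve), (Eve, 38, Ola), (Eve, 39, Eve), (Eve, 39, Gus), (Eve, 39, Jo), (Eve, 39, Sam), (Gus, 39, Eve), (Gus, 39, Gus), (Gus, 39, Jo), (Gus, 39, Sam), (Jo, 39, Eve), (Jo, 39, Gus), (Jo, 39, Jo), (Jo, 39, Sam), (Jo, 5, Dee), (Jo, 5, Jo), (Ola, 38, Eve), (Ola, 38, Ola), (Sam, 39, Eve), (Sam, 39, Gus), (Sam, 39, Jo), (Sam, 39, Sam)}
Apply σ_{mname != mname2}; surviving tuples: {(Dee, 5, Jo), (Eve, 38, Ola), (Eve, 39, Gus), (Eve, 39, Jo), (Eve, 39, Sam), (Gus, 39, Eve), (Gus, 39, Jo), (Gus, 39, Sam), (Jo, 39, Eve), (Jo, 39, Gus), (Jo, 39, Sam), (Jo, 5, Dee), (Ola, 38, Eve), (Sam, 39, Eve), (Sam, 39, Gus), (Sam, 39, Jo)}
π_{mname2, mid} gives {(Dee, 5), (Eve, 38), (Eve, 39), (Gus, 39), (Jo, 39), (Jo, 5), (Ola, 38), (Sam, 39)} (8 duplicate(s) eliminated).

{(Dee, 5), (Eve, 38), (Eve, 39), (Gus, 39), (Jo, 39), (Jo, 5), (Ola, 38), (Sam, 39)}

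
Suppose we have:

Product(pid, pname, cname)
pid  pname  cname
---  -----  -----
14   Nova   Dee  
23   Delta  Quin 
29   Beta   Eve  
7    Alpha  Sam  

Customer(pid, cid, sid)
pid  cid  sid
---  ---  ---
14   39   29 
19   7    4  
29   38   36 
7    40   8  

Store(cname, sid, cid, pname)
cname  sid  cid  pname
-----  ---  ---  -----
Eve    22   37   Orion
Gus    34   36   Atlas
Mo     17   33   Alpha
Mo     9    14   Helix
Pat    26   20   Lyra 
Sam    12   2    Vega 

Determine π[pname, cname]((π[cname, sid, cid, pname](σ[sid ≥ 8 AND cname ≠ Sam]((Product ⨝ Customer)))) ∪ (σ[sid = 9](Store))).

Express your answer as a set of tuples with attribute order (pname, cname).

{(Beta, Eve), (Helix, Mo), (Nova, Dee)}

Natural join on pid: {(14, Nova, Dee, 39, 29), (29, Beta, Eve, 38, 36), (7, Alpha, Sam, 40, 8)}
Apply σ_{sid ≥ 8 AND cname ≠ Sam}; surviving tuples: {(14, Nova, Dee, 39, 29), (29, Beta, Eve, 38, 36)}
π[cname, sid, cid, pname]: project onto (cname, sid, cid, pname) → {(Dee, 29, 39, Nova), (Eve, 36, 38, Beta)}
Apply σ_{sid = 9}; surviving tuples: {(Mo, 9, 14, Helix)}
Taking the union: {(Dee, 29, 39, Nova), (Eve, 36, 38, Beta), (Mo, 9, 14, Helix)}
π[pname, cname]: project onto (pname, cname) → {(Beta, Eve), (Helix, Mo), (Nova, Dee)}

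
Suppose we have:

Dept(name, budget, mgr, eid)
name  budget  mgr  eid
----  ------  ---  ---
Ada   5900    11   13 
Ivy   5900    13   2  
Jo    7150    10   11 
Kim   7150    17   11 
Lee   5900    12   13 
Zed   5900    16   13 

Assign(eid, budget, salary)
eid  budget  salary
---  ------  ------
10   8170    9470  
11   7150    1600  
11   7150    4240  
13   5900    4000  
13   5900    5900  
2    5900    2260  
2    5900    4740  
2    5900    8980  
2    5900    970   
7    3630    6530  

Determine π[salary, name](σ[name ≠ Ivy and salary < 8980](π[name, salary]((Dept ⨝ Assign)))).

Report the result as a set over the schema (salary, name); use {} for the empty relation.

{(1600, Jo), (1600, Kim), (4000, Ada), (4000, Lee), (4000, Zed), (4240, Jo), (4240, Kim), (5900, Ada), (5900, Lee), (5900, Zed)}

Joining Dept and Assign on budget, eid yields {(Ada, 5900, 11, 13, 4000), (Ada, 5900, 11, 13, 5900), (Ivy, 5900, 13, 2, 2260), (Ivy, 5900, 13, 2, 4740), (Ivy, 5900, 13, 2, 8980), (Ivy, 5900, 13, 2, 970), (Jo, 7150, 10, 11, 1600), (Jo, 7150, 10, 11, 4240), (Kim, 7150, 17, 11, 1600), (Kim, 7150, 17, 11, 4240), (Lee, 5900, 12, 13, 4000), (Lee, 5900, 12, 13, 5900), (Zed, 5900, 16, 13, 4000), (Zed, 5900, 16, 13, 5900)}.
Keep only column(s) name, salary: {(Ada, 4000), (Ada, 5900), (Ivy, 2260), (Ivy, 4740), (Ivy, 8980), (Ivy, 970), (Jo, 1600), (Jo, 4240), (Kim, 1600), (Kim, 4240), (Lee, 4000), (Lee, 5900), (Zed, 4000), (Zed, 5900)}
Apply σ_{name ≠ Ivy and salary < 8980}; surviving tuples: {(Ada, 4000), (Ada, 5900), (Jo, 1600), (Jo, 4240), (Kim, 1600), (Kim, 4240), (Lee, 4000), (Lee, 5900), (Zed, 4000), (Zed, 5900)}
Keep only column(s) salary, name: {(1600, Jo), (1600, Kim), (4000, Ada), (4000, Lee), (4000, Zed), (4240, Jo), (4240, Kim), (5900, Ada), (5900, Lee), (5900, Zed)}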